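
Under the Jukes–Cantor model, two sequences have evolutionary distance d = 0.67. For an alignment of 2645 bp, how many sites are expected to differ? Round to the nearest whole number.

1172

Invert JC69: p = (3/4)(1 − e^(−4d/3)) = 0.75 × (1 − e^(-0.893333)) = 0.75 × (1 − 0.409289) = 0.443033.
Expected differing sites = pL ≈ 0.443033 × 2645 = 1171.822285 ≈ 1172.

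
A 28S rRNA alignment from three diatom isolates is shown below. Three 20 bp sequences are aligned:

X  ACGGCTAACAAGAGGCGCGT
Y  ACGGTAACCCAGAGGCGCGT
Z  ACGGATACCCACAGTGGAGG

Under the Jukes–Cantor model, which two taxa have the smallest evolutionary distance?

X–Y: 4/20 differ, p = 0.200, d = 0.233.
X–Z: 8/20 differ, p = 0.400, d = 0.572.
Y–Z: 7/20 differ, p = 0.350, d = 0.471.
The smallest distance is between X and Y.

X and Y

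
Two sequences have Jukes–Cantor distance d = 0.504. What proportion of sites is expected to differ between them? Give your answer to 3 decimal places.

p = (3/4)(1 − e^(−4d/3)) = 0.75 × (1 − e^(-0.672)) = 0.75 × (1 − 0.510686) = 0.366986.

0.367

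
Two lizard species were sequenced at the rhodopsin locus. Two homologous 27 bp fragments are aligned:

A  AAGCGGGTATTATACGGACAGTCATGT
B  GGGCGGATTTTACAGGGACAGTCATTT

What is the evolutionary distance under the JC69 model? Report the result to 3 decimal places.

0.318

The sequences differ at 7 of 27 sites (1, 2, 7, 9, 13, 15, 26), so p = 7/27 ≈ 0.259259.
d = −(3/4) ln(1 − 4p/3) = −0.75 ln(1 − 0.345679) = −0.75 ln(0.654321)
  = −0.75 × (-0.424157) = 0.318118 substitutions/site.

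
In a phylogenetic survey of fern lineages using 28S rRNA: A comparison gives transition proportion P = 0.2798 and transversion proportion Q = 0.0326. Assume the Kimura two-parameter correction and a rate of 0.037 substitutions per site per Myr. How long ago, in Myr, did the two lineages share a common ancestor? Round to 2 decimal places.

Under the Kimura two-parameter model, d = −½ ln(1 − 2P − Q) − ¼ ln(1 − 2Q).
1 − 2P − Q = 0.4078, giving −½ ln(0.4078) = 0.448489.
1 − 2Q = 0.9348, giving −¼ ln(0.9348) = 0.016856.
d = 0.448489 + 0.016856 = 0.465345.
Under a molecular clock d = 2μt, so t = d/(2μ) = 0.465345 / (2 × 0.037) = 6.29 Myr.

6.29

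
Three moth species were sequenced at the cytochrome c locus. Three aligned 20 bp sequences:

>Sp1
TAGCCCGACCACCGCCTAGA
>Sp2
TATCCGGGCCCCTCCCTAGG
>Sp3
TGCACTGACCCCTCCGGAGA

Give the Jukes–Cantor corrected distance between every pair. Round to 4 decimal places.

d(Sp1,Sp2) = 0.4715, d(Sp1,Sp3) = 0.6872, d(Sp2,Sp3) = 0.5716

Sp1–Sp2: 7/20 sites differ → p = 0.35, d = −0.75 ln(1 − 0.466667) = 0.471457 ≈ 0.4715.
Sp1–Sp3: 9/20 sites differ → p = 0.45, d = −0.75 ln(1 − 0.6) = 0.687218 ≈ 0.6872.
Sp2–Sp3: 8/20 sites differ → p = 0.4, d = −0.75 ln(1 − 0.533333) = 0.571605 ≈ 0.5716.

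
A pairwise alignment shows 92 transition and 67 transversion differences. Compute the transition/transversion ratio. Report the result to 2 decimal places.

1.37

R = 92/67 = 1.373134… ≈ 1.37 (to 2 d.p.).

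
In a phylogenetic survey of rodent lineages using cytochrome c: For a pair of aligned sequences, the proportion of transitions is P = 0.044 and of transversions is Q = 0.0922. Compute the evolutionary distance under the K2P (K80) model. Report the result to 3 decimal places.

0.150

Under the Kimura two-parameter model, d = −½ ln(1 − 2P − Q) − ¼ ln(1 − 2Q).
1 − 2P − Q = 0.8198, giving −½ ln(0.8198) = 0.099347.
1 − 2Q = 0.8156, giving −¼ ln(0.8156) = 0.050958.
d = 0.099347 + 0.050958 = 0.150305.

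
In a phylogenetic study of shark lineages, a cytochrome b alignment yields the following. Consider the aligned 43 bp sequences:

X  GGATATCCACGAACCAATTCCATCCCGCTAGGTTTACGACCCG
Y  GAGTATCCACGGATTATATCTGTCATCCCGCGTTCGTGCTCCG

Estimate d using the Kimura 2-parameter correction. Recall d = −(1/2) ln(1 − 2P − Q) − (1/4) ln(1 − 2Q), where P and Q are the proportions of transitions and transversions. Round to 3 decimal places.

Of 43 sites, 14 differences are transitions and 6 are transversions, so P = 14/43 ≈ 0.325581 and Q = 6/43 ≈ 0.139535.
Under the Kimura two-parameter model, d = −½ ln(1 − 2P − Q) − ¼ ln(1 − 2Q).
1 − 2P − Q = 0.209303, giving −½ ln(0.209303) = 0.781986.
1 − 2Q = 0.72093, giving −¼ ln(0.72093) = 0.081803.
d = 0.781986 + 0.081803 = 0.863789.

0.864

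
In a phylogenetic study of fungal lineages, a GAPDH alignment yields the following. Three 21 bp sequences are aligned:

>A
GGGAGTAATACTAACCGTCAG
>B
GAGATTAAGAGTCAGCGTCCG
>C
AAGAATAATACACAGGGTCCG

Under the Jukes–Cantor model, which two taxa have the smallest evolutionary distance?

B and C

A–B: 7/21 differ, p = 0.333, d = 0.441.
A–C: 8/21 differ, p = 0.381, d = 0.532.
B–C: 6/21 differ, p = 0.286, d = 0.360.
The smallest distance is between B and C.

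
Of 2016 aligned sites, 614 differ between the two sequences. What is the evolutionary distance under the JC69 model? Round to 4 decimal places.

0.3908

p = 614/2016 ≈ 0.304563.
d = −(3/4) ln(1 − 4p/3) = −0.75 ln(1 − 0.406084) = −0.75 ln(0.593916)
  = −0.75 × (-0.521017) = 0.390763 substitutions/site.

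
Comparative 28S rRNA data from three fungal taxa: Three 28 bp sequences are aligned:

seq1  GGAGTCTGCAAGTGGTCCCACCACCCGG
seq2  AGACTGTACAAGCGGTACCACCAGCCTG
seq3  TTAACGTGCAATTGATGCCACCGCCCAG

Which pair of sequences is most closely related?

seq1 and seq2

seq1–seq2: 8/28 differ, p = 0.286, d = 0.360.
seq1–seq3: 10/28 differ, p = 0.357, d = 0.485.
seq2–seq3: 12/28 differ, p = 0.429, d = 0.635.
The smallest distance is between seq1 and seq2.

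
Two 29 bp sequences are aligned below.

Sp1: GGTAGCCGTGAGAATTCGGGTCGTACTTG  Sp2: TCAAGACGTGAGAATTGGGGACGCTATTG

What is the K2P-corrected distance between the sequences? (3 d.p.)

0.412

Of 29 sites, 1 differences are transitions and 8 are transversions, so P = 1/29 ≈ 0.034483 and Q = 8/29 ≈ 0.275862.
Under the Kimura two-parameter model, d = −½ ln(1 − 2P − Q) − ¼ ln(1 − 2Q).
1 − 2P − Q = 0.655172, giving −½ ln(0.655172) = 0.211429.
1 − 2Q = 0.448276, giving −¼ ln(0.448276) = 0.200587.
d = 0.211429 + 0.200587 = 0.412016.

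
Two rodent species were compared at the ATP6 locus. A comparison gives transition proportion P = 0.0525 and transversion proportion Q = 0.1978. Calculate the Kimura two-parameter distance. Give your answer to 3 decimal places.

Under the Kimura two-parameter model, d = −½ ln(1 − 2P − Q) − ¼ ln(1 − 2Q).
1 − 2P − Q = 0.6972, giving −½ ln(0.6972) = 0.180341.
1 − 2Q = 0.6044, giving −¼ ln(0.6044) = 0.125880.
d = 0.180341 + 0.125880 = 0.306221.

0.306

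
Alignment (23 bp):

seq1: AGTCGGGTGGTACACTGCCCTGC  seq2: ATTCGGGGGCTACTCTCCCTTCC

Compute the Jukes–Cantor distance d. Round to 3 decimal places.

The sequences differ at 7 of 23 sites (2, 8, 10, 14, 17, 20, 22), so p = 7/23 ≈ 0.304348.
d = −(3/4) ln(1 − 4p/3) = −0.75 ln(1 − 0.405797) = −0.75 ln(0.594203)
  = −0.75 × (-0.520534) = 0.390401 substitutions/site.

0.390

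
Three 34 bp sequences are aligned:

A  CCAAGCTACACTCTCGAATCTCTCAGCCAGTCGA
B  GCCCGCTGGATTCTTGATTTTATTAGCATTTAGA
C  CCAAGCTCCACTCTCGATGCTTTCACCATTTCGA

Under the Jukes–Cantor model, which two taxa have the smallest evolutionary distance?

A–B: 15/34 differ, p = 0.441, d = 0.665.
A–C: 8/34 differ, p = 0.235, d = 0.282.
B–C: 13/34 differ, p = 0.382, d = 0.535.
The smallest distance is between A and C.

A and C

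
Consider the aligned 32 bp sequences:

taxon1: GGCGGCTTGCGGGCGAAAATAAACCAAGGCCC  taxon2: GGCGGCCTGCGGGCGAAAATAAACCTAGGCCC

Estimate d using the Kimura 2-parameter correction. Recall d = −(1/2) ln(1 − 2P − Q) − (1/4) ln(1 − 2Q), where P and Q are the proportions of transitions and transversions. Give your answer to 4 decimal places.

Of 32 sites, 1 differences are transitions and 1 are transversions, so P = 1/32 = 0.03125 and Q = 1/32 = 0.03125.
Under the Kimura two-parameter model, d = −½ ln(1 − 2P − Q) − ¼ ln(1 − 2Q).
1 − 2P − Q = 0.90625, giving −½ ln(0.90625) = 0.049220.
1 − 2Q = 0.9375, giving −¼ ln(0.9375) = 0.016135.
d = 0.049220 + 0.016135 = 0.065355.

0.0654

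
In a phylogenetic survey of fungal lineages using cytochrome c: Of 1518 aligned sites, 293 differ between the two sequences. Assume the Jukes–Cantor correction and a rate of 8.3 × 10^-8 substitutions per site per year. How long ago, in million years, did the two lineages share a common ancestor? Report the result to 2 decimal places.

1.34

p = 293/1518 ≈ 0.193017.
d = −(3/4) ln(1 − 4p/3) = −0.75 ln(1 − 0.257356) = −0.75 ln(0.742644)
  = −0.75 × (-0.297538) = 0.223154 substitutions/site.
Under a molecular clock d = 2μt, so t = d/(2μ) = 0.223154 / (2 × 8.3 × 10^-8) = 1.34 million years.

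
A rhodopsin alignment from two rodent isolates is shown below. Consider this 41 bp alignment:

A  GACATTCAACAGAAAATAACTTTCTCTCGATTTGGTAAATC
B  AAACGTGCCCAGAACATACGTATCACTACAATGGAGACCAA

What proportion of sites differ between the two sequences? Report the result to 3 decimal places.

0.537

The sequences differ at 22 of 41 positions.
p = 22/41 = 0.536585… ≈ 0.537 (to 3 d.p.).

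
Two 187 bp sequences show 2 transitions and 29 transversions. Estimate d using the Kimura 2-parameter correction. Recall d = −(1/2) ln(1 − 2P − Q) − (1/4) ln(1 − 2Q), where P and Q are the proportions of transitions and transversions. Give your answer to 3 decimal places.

P = 2/187 ≈ 0.010695 and Q = 29/187 ≈ 0.15508.
Under the Kimura two-parameter model, d = −½ ln(1 − 2P − Q) − ¼ ln(1 − 2Q).
1 − 2P − Q = 0.82353, giving −½ ln(0.82353) = 0.097078.
1 − 2Q = 0.68984, giving −¼ ln(0.68984) = 0.092824.
d = 0.097078 + 0.092824 = 0.189902.

0.190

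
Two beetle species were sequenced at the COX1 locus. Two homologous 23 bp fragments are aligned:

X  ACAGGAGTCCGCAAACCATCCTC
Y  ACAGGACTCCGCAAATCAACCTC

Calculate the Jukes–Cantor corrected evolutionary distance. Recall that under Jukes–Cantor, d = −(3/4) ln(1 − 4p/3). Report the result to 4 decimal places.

The sequences differ at 3 of 23 sites (7, 16, 19), so p = 3/23 ≈ 0.130435.
d = −(3/4) ln(1 − 4p/3) = −0.75 ln(1 − 0.173913) = −0.75 ln(0.826087)
  = −0.75 × (-0.191055) = 0.143291 substitutions/site.

0.1433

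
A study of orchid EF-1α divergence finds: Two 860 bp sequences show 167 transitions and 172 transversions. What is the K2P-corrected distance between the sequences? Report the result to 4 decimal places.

P = 167/860 ≈ 0.194186 and Q = 172/860 = 0.2.
Under the Kimura two-parameter model, d = −½ ln(1 − 2P − Q) − ¼ ln(1 − 2Q).
1 − 2P − Q = 0.411628, giving −½ ln(0.411628) = 0.443818.
1 − 2Q = 0.6, giving −¼ ln(0.6) = 0.127706.
d = 0.443818 + 0.127706 = 0.571524.

0.5715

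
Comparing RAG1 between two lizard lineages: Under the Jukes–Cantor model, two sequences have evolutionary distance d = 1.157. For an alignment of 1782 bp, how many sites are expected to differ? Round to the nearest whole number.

Invert JC69: p = (3/4)(1 − e^(−4d/3)) = 0.75 × (1 − e^(-1.542667)) = 0.75 × (1 − 0.213810) = 0.589643.
Expected differing sites = pL ≈ 0.589643 × 1782 = 1050.743826 ≈ 1051.

1051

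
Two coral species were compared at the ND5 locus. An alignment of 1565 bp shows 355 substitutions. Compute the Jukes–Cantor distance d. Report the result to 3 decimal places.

0.270

p = 355/1565 ≈ 0.226837.
d = −(3/4) ln(1 − 4p/3) = −0.75 ln(1 − 0.302449) = −0.75 ln(0.697551)
  = −0.75 × (-0.360180) = 0.270135 substitutions/site.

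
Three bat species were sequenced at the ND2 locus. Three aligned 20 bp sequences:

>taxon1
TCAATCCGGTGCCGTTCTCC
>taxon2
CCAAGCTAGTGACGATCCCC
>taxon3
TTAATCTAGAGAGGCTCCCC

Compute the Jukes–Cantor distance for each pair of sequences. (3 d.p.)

d(taxon1,taxon2) = 0.471, d(taxon1,taxon3) = 0.572, d(taxon2,taxon3) = 0.383

taxon1–taxon2: 7/20 sites differ → p = 0.35, d = −0.75 ln(1 − 0.466667) = 0.471457 ≈ 0.471.
taxon1–taxon3: 8/20 sites differ → p = 0.4, d = −0.75 ln(1 − 0.533333) = 0.571605 ≈ 0.572.
taxon2–taxon3: 6/20 sites differ → p = 0.3, d = −0.75 ln(1 − 0.4) = 0.383119 ≈ 0.383.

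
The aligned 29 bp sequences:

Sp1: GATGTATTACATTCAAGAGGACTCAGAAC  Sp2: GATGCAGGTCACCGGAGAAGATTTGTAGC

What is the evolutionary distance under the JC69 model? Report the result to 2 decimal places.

The sequences differ at 14 of 29 sites, so p = 14/29 ≈ 0.482759.
d = −(3/4) ln(1 − 4p/3) = −0.75 ln(1 − 0.643679) = −0.75 ln(0.356321)
  = −0.75 × (-1.031923) = 0.773942 substitutions/site.

0.77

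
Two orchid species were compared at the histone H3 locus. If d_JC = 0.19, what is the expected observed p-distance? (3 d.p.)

0.168

p = (3/4)(1 − e^(−4d/3)) = 0.75 × (1 − e^(-0.253333)) = 0.75 × (1 − 0.776209) = 0.167843.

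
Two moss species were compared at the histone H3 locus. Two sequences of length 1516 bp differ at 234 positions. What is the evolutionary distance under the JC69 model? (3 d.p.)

p = 234/1516 ≈ 0.154354.
d = −(3/4) ln(1 − 4p/3) = −0.75 ln(1 − 0.205805) = −0.75 ln(0.794195)
  = −0.75 × (-0.230426) = 0.172820 substitutions/site.

0.173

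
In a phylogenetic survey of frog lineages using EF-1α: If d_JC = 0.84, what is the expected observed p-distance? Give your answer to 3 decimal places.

p = (3/4)(1 − e^(−4d/3)) = 0.75 × (1 − e^(-1.12)) = 0.75 × (1 − 0.326280) = 0.505290.

0.505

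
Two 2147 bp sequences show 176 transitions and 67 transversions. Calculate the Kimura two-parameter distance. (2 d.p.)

0.12

P = 176/2147 ≈ 0.081975 and Q = 67/2147 ≈ 0.031206.
Under the Kimura two-parameter model, d = −½ ln(1 − 2P − Q) − ¼ ln(1 − 2Q).
1 − 2P − Q = 0.804844, giving −½ ln(0.804844) = 0.108553.
1 − 2Q = 0.937588, giving −¼ ln(0.937588) = 0.016111.
d = 0.108553 + 0.016111 = 0.124664.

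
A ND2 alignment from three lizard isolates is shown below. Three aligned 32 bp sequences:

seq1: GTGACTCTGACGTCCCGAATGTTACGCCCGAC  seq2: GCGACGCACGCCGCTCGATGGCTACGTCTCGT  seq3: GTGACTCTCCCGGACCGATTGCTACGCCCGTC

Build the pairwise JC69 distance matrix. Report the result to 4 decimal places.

seq1–seq2: 16/32 sites differ → p = 0.5, d = −0.75 ln(1 − 0.666667) = 0.823960 ≈ 0.8240.
seq1–seq3: 7/32 sites differ → p = 0.21875, d = −0.75 ln(1 − 0.291667) = 0.258631 ≈ 0.2586.
seq2–seq3: 13/32 sites differ → p = 0.40625, d = −0.75 ln(1 − 0.541667) = 0.585119 ≈ 0.5851.

d(seq1,seq2) = 0.8240, d(seq1,seq3) = 0.2586, d(seq2,seq3) = 0.5851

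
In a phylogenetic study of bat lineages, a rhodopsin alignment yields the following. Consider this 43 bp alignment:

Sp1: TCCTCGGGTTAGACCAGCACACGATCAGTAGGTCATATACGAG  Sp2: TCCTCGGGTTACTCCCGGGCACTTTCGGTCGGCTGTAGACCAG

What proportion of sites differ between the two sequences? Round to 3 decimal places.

The sequences differ at 14 of 43 positions.
p = 14/43 = 0.325581… ≈ 0.326 (to 3 d.p.).

0.326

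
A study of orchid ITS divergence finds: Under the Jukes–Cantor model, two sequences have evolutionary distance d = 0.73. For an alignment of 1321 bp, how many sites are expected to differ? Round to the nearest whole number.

Invert JC69: p = (3/4)(1 − e^(−4d/3)) = 0.75 × (1 − e^(-0.973333)) = 0.75 × (1 − 0.377822) = 0.466634.
Expected differing sites = pL ≈ 0.466634 × 1321 = 616.423514 ≈ 616.

616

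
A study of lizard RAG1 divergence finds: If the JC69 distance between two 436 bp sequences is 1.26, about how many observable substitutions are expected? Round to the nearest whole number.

266

Invert JC69: p = (3/4)(1 − e^(−4d/3)) = 0.75 × (1 − e^(-1.68)) = 0.75 × (1 − 0.186374) = 0.610220.
Expected differing sites = pL ≈ 0.610220 × 436 = 266.05592 ≈ 266.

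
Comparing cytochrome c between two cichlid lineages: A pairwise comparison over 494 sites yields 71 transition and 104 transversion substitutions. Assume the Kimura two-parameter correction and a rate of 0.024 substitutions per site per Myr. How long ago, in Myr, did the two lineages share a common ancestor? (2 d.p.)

P = 71/494 ≈ 0.143725 and Q = 104/494 ≈ 0.210526.
Under the Kimura two-parameter model, d = −½ ln(1 − 2P − Q) − ¼ ln(1 − 2Q).
1 − 2P − Q = 0.502024, giving −½ ln(0.502024) = 0.344554.
1 − 2Q = 0.578948, giving −¼ ln(0.578948) = 0.136636.
d = 0.344554 + 0.136636 = 0.481190.
Under a molecular clock d = 2μt, so t = d/(2μ) = 0.481190 / (2 × 0.024) = 10.02 Myr.

10.02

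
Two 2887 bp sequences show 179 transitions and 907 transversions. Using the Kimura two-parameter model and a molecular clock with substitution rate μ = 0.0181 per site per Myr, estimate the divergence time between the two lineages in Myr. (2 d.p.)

P = 179/2887 ≈ 0.062002 and Q = 907/2887 ≈ 0.314167.
Under the Kimura two-parameter model, d = −½ ln(1 − 2P − Q) − ¼ ln(1 − 2Q).
1 − 2P − Q = 0.561829, giving −½ ln(0.561829) = 0.288279.
1 − 2Q = 0.371666, giving −¼ ln(0.371666) = 0.247440.
d = 0.288279 + 0.247440 = 0.535719.
Under a molecular clock d = 2μt, so t = d/(2μ) = 0.535719 / (2 × 0.0181) = 14.80 Myr.

14.80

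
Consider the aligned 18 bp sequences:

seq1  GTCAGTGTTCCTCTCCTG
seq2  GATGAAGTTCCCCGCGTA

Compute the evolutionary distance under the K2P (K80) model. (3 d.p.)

Of 18 sites, 5 differences are transitions and 4 are transversions, so P = 5/18 ≈ 0.277778 and Q = 4/18 ≈ 0.222222.
Under the Kimura two-parameter model, d = −½ ln(1 − 2P − Q) − ¼ ln(1 − 2Q).
1 − 2P − Q = 0.222222, giving −½ ln(0.222222) = 0.752039.
1 − 2Q = 0.555556, giving −¼ ln(0.555556) = 0.146946.
d = 0.752039 + 0.146946 = 0.898985.

0.899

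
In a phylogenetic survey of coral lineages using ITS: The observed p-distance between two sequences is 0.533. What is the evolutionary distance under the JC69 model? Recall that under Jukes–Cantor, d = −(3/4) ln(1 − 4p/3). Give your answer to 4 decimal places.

d = −(3/4) ln(1 − 4p/3) = −0.75 ln(1 − 0.710667) = −0.75 ln(0.289333)
  = −0.75 × (-1.240177) = 0.930133 substitutions/site.

0.9301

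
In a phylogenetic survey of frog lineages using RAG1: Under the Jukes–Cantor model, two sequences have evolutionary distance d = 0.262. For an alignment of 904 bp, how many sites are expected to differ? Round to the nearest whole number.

Invert JC69: p = (3/4)(1 − e^(−4d/3)) = 0.75 × (1 − e^(-0.349333)) = 0.75 × (1 − 0.705158) = 0.221132.
Expected differing sites = pL ≈ 0.221132 × 904 = 199.903328 ≈ 200.

200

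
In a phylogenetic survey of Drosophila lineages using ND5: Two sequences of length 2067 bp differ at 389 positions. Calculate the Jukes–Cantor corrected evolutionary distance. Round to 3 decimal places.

p = 389/2067 ≈ 0.188195.
d = −(3/4) ln(1 − 4p/3) = −0.75 ln(1 − 0.250927) = −0.75 ln(0.749073)
  = −0.75 × (-0.288919) = 0.216689 substitutions/site.

0.217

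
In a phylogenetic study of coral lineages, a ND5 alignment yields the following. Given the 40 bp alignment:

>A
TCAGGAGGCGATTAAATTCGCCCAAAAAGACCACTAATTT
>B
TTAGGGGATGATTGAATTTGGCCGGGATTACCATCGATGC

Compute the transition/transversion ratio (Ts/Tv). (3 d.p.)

Transitions are A↔G and C↔T; transversions are all other mismatches.
Transitions: 13. Transversions: 4.
R = 13/4 = 3.250.

3.250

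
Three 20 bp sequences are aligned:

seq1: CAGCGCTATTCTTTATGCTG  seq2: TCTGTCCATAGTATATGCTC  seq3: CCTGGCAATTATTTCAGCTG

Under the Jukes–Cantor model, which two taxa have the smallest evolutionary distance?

seq1 and seq3

seq1–seq2: 10/20 differ, p = 0.500, d = 0.824.
seq1–seq3: 7/20 differ, p = 0.350, d = 0.471.
seq2–seq3: 9/20 differ, p = 0.450, d = 0.687.
The smallest distance is between seq1 and seq3.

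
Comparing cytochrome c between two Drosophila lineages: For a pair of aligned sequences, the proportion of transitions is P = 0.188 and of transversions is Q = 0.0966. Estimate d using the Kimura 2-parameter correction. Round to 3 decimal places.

0.374

Under the Kimura two-parameter model, d = −½ ln(1 − 2P − Q) − ¼ ln(1 − 2Q).
1 − 2P − Q = 0.5274, giving −½ ln(0.5274) = 0.319898.
1 − 2Q = 0.8068, giving −¼ ln(0.8068) = 0.053670.
d = 0.319898 + 0.053670 = 0.373568.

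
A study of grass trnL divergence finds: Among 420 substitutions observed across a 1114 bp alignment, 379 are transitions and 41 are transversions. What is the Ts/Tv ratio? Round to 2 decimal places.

9.24

R = 379/41 = 9.243902… ≈ 9.24 (to 2 d.p.).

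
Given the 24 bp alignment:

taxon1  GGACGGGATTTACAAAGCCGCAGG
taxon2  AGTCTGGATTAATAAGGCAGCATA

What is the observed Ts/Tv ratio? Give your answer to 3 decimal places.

Transitions are A↔G and C↔T; transversions are all other mismatches.
Transitions: 4. Transversions: 5.
R = 4/5 = 0.800.

0.800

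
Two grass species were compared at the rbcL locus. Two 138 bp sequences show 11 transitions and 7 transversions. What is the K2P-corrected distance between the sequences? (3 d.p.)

P = 11/138 ≈ 0.07971 and Q = 7/138 ≈ 0.050725.
Under the Kimura two-parameter model, d = −½ ln(1 − 2P − Q) − ¼ ln(1 − 2Q).
1 − 2P − Q = 0.789855, giving −½ ln(0.789855) = 0.117953.
1 − 2Q = 0.89855, giving −¼ ln(0.89855) = 0.026743.
d = 0.117953 + 0.026743 = 0.144696.

0.145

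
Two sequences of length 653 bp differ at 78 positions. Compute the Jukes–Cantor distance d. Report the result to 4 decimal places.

0.1301

p = 78/653 ≈ 0.119449.
d = −(3/4) ln(1 − 4p/3) = −0.75 ln(1 − 0.159265) = −0.75 ln(0.840735)
  = −0.75 × (-0.173479) = 0.130109 substitutions/site.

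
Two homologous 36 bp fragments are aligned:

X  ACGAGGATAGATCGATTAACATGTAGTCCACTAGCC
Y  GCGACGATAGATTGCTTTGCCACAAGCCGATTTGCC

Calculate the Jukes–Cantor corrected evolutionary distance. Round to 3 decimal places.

The sequences differ at 14 of 36 sites, so p = 14/36 ≈ 0.388889.
d = −(3/4) ln(1 − 4p/3) = −0.75 ln(1 − 0.518519) = −0.75 ln(0.481481)
  = −0.75 × (-0.730889) = 0.548167 substitutions/site.

0.548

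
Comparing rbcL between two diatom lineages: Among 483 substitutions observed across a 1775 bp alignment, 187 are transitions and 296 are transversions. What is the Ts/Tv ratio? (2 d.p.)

R = 187/296 = 0.631756… ≈ 0.63 (to 2 d.p.).

0.63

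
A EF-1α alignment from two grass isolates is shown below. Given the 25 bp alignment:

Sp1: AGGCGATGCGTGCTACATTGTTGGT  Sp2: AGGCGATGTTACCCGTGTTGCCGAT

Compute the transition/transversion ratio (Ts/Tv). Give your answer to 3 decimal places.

2.667

Transitions are A↔G and C↔T; transversions are all other mismatches.
Transitions: 8. Transversions: 3.
R = 8/3 = 2.666666… ≈ 2.667 (to 3 d.p.).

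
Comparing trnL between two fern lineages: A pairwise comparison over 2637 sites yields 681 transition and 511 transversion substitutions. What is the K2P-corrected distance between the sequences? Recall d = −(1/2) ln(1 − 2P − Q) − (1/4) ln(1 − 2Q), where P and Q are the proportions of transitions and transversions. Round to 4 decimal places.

P = 681/2637 ≈ 0.258248 and Q = 511/2637 ≈ 0.193781.
Under the Kimura two-parameter model, d = −½ ln(1 − 2P − Q) − ¼ ln(1 − 2Q).
1 − 2P − Q = 0.289723, giving −½ ln(0.289723) = 0.619415.
1 − 2Q = 0.612438, giving −¼ ln(0.612438) = 0.122577.
d = 0.619415 + 0.122577 = 0.741992.

0.7420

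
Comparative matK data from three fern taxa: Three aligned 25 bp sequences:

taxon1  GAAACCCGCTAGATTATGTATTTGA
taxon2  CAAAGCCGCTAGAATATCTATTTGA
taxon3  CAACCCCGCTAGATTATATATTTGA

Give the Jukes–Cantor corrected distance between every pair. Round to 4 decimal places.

taxon1–taxon2: 4/25 sites differ → p = 0.16, d = −0.75 ln(1 − 0.213333) = 0.179963 ≈ 0.1800.
taxon1–taxon3: 3/25 sites differ → p = 0.12, d = −0.75 ln(1 − 0.16) = 0.130765 ≈ 0.1308.
taxon2–taxon3: 4/25 sites differ → p = 0.16, d = −0.75 ln(1 − 0.213333) = 0.179963 ≈ 0.1800.

d(taxon1,taxon2) = 0.1800, d(taxon1,taxon3) = 0.1308, d(taxon2,taxon3) = 0.1800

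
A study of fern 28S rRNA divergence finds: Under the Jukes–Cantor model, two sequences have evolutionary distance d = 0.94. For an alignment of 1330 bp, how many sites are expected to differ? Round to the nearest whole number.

713

Invert JC69: p = (3/4)(1 − e^(−4d/3)) = 0.75 × (1 − e^(-1.253333)) = 0.75 × (1 − 0.285551) = 0.535837.
Expected differing sites = pL ≈ 0.535837 × 1330 = 712.66321 ≈ 713.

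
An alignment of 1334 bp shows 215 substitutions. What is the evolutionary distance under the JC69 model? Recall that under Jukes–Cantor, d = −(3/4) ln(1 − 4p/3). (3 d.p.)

0.181

p = 215/1334 ≈ 0.161169.
d = −(3/4) ln(1 − 4p/3) = −0.75 ln(1 − 0.214892) = −0.75 ln(0.785108)
  = −0.75 × (-0.241934) = 0.181451 substitutions/site.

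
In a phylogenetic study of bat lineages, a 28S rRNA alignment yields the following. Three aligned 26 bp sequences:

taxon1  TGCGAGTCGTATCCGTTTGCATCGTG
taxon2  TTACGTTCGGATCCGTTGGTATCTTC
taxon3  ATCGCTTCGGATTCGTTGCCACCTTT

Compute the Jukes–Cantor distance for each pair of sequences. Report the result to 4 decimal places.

d(taxon1,taxon2) = 0.5393, d(taxon1,taxon3) = 0.6228, d(taxon2,taxon3) = 0.4643

taxon1–taxon2: 10/26 sites differ → p ≈ 0.384615, d = −0.75 ln(1 − 0.51282) = 0.539341 ≈ 0.5393.
taxon1–taxon3: 11/26 sites differ → p ≈ 0.423077, d = −0.75 ln(1 − 0.564103) = 0.622762 ≈ 0.6228.
taxon2–taxon3: 9/26 sites differ → p ≈ 0.346154, d = −0.75 ln(1 − 0.461539) = 0.464280 ≈ 0.4643.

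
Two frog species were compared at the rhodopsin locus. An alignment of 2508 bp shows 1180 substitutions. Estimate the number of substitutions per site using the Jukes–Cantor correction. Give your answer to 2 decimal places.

0.74

p = 1180/2508 ≈ 0.470494.
d = −(3/4) ln(1 − 4p/3) = −0.75 ln(1 − 0.627325) = −0.75 ln(0.372675)
  = −0.75 × (-0.987049) = 0.740287 substitutions/site.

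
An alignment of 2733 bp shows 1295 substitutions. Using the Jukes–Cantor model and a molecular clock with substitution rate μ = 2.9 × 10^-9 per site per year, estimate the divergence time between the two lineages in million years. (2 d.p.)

p = 1295/2733 ≈ 0.473838.
d = −(3/4) ln(1 − 4p/3) = −0.75 ln(1 − 0.631784) = −0.75 ln(0.368216)
  = −0.75 × (-0.999086) = 0.749315 substitutions/site.
Under a molecular clock d = 2μt, so t = d/(2μ) = 0.749315 / (2 × 2.9 × 10^-9) = 129.19 million years.

129.19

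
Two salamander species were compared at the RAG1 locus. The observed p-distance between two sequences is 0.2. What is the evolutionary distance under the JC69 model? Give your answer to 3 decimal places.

0.233

d = −(3/4) ln(1 − 4p/3) = −0.75 ln(1 − 0.266667) = −0.75 ln(0.733333)
  = −0.75 × (-0.310155) = 0.232616 substitutions/site.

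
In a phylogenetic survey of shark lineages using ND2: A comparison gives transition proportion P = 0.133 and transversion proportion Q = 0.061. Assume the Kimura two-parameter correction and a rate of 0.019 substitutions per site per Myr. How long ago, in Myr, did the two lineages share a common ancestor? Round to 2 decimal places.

Under the Kimura two-parameter model, d = −½ ln(1 − 2P − Q) − ¼ ln(1 − 2Q).
1 − 2P − Q = 0.673, giving −½ ln(0.673) = 0.198005.
1 − 2Q = 0.878, giving −¼ ln(0.878) = 0.032527.
d = 0.198005 + 0.032527 = 0.230532.
Under a molecular clock d = 2μt, so t = d/(2μ) = 0.230532 / (2 × 0.019) = 6.07 Myr.

6.07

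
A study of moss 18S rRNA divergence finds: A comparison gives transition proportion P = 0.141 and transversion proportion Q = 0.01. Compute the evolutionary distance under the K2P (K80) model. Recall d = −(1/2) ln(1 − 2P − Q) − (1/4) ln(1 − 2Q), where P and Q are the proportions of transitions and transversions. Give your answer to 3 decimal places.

Under the Kimura two-parameter model, d = −½ ln(1 − 2P − Q) − ¼ ln(1 − 2Q).
1 − 2P − Q = 0.708, giving −½ ln(0.708) = 0.172656.
1 − 2Q = 0.98, giving −¼ ln(0.98) = 0.005051.
d = 0.172656 + 0.005051 = 0.177707.

0.178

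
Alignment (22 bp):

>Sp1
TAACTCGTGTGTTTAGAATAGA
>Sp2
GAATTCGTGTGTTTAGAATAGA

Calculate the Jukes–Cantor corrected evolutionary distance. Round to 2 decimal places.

The sequences differ at 2 of 22 sites (1, 4), so p = 2/22 ≈ 0.090909.
d = −(3/4) ln(1 − 4p/3) = −0.75 ln(1 − 0.121212) = −0.75 ln(0.878788)
  = −0.75 × (-0.129212) = 0.096909 substitutions/site.

0.10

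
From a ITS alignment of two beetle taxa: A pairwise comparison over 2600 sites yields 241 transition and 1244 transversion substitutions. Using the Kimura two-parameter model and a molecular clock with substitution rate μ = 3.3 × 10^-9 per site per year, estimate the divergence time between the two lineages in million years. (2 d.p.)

201.71

P = 241/2600 ≈ 0.092692 and Q = 1244/2600 ≈ 0.478462.
Under the Kimura two-parameter model, d = −½ ln(1 − 2P − Q) − ¼ ln(1 − 2Q).
1 − 2P − Q = 0.336154, giving −½ ln(0.336154) = 0.545093.
1 − 2Q = 0.043076, giving −¼ ln(0.043076) = 0.786197.
d = 0.545093 + 0.786197 = 1.331290.
Under a molecular clock d = 2μt, so t = d/(2μ) = 1.331290 / (2 × 3.3 × 10^-9) = 201.71 million years.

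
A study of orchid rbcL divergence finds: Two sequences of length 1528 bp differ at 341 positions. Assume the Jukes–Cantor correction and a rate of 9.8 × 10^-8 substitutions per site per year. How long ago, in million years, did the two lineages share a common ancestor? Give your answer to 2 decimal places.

1.35

p = 341/1528 ≈ 0.223168.
d = −(3/4) ln(1 − 4p/3) = −0.75 ln(1 − 0.297557) = −0.75 ln(0.702443)
  = −0.75 × (-0.353191) = 0.264893 substitutions/site.
Under a molecular clock d = 2μt, so t = d/(2μ) = 0.264893 / (2 × 9.8 × 10^-8) = 1.35 million years.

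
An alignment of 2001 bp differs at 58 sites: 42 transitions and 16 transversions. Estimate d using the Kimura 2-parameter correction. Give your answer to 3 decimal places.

P = 42/2001 ≈ 0.02099 and Q = 16/2001 ≈ 0.007996.
Under the Kimura two-parameter model, d = −½ ln(1 − 2P − Q) − ¼ ln(1 − 2Q).
1 − 2P − Q = 0.950024, giving −½ ln(0.950024) = 0.025634.
1 − 2Q = 0.984008, giving −¼ ln(0.984008) = 0.004030.
d = 0.025634 + 0.004030 = 0.029664.

0.030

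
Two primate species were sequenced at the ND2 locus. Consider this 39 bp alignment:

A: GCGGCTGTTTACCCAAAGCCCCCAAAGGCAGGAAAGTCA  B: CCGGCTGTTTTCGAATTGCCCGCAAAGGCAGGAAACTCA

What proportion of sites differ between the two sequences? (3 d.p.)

The sequences differ at 8 of 39 positions (sites 1, 11, 13, 14, 16, 17, 22, 36).
p = 8/39 = 0.205128… ≈ 0.205 (to 3 d.p.).

0.205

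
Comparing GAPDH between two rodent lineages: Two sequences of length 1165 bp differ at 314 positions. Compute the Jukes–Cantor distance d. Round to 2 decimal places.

0.33

p = 314/1165 ≈ 0.269528.
d = −(3/4) ln(1 − 4p/3) = −0.75 ln(1 − 0.359371) = −0.75 ln(0.640629)
  = −0.75 × (-0.445305) = 0.333979 substitutions/site.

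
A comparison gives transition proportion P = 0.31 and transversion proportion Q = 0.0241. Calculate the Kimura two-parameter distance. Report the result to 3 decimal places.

0.529

Under the Kimura two-parameter model, d = −½ ln(1 − 2P − Q) − ¼ ln(1 − 2Q).
1 − 2P − Q = 0.3559, giving −½ ln(0.3559) = 0.516553.
1 − 2Q = 0.9518, giving −¼ ln(0.9518) = 0.012350.
d = 0.516553 + 0.012350 = 0.528903.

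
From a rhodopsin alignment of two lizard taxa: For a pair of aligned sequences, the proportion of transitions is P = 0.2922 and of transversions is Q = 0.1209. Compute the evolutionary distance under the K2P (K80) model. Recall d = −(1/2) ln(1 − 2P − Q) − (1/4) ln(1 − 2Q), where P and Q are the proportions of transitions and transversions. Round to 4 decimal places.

Under the Kimura two-parameter model, d = −½ ln(1 − 2P − Q) − ¼ ln(1 − 2Q).
1 − 2P − Q = 0.2947, giving −½ ln(0.2947) = 0.610899.
1 − 2Q = 0.7582, giving −¼ ln(0.7582) = 0.069202.
d = 0.610899 + 0.069202 = 0.680101.

0.6801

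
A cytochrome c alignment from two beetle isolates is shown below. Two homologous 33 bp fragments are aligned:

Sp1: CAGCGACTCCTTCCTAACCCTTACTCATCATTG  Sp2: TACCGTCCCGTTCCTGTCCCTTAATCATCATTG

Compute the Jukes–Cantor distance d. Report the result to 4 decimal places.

The sequences differ at 8 of 33 sites (1, 3, 6, 8, 10, 16, 17, 24), so p = 8/33 ≈ 0.242424.
d = −(3/4) ln(1 − 4p/3) = −0.75 ln(1 − 0.323232) = −0.75 ln(0.676768)
  = −0.75 × (-0.390427) = 0.292820 substitutions/site.

0.2928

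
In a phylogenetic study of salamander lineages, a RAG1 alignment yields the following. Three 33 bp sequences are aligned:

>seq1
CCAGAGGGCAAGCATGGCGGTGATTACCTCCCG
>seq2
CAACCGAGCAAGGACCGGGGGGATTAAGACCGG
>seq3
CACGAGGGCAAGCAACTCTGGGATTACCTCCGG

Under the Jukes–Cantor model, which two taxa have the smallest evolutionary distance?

seq1 and seq3

seq1–seq2: 13/33 differ, p = 0.394, d = 0.559.
seq1–seq3: 8/33 differ, p = 0.242, d = 0.293.
seq2–seq3: 12/33 differ, p = 0.364, d = 0.497.
The smallest distance is between seq1 and seq3.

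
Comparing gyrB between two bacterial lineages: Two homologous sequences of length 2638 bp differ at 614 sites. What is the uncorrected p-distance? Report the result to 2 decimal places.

p = 614/2638 = 0.232752… ≈ 0.23 (to 2 d.p.).

0.23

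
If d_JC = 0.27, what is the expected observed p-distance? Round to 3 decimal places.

p = (3/4)(1 − e^(−4d/3)) = 0.75 × (1 − e^(-0.36)) = 0.75 × (1 − 0.697676) = 0.226743.

0.227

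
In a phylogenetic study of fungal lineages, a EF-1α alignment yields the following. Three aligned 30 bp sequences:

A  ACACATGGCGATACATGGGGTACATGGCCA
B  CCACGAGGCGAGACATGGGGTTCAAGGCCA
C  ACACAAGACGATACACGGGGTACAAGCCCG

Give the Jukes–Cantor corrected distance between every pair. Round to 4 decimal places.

A–B: 6/30 sites differ → p = 0.2, d = −0.75 ln(1 − 0.266667) = 0.232617 ≈ 0.2326.
A–C: 6/30 sites differ → p = 0.2, d = −0.75 ln(1 − 0.266667) = 0.232617 ≈ 0.2326.
B–C: 8/30 sites differ → p ≈ 0.266667, d = −0.75 ln(1 − 0.355556) = 0.329526 ≈ 0.3295.

d(A,B) = 0.2326, d(A,C) = 0.2326, d(B,C) = 0.3295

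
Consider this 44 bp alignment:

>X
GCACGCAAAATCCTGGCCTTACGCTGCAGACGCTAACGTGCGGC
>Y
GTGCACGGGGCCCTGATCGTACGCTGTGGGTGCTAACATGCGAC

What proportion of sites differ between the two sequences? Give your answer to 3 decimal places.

The sequences differ at 17 of 44 positions.
p = 17/44 = 0.386363… ≈ 0.386 (to 3 d.p.).

0.386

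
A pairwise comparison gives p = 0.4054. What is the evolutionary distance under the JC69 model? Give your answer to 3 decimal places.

d = −(3/4) ln(1 − 4p/3) = −0.75 ln(1 − 0.540533) = −0.75 ln(0.459467)
  = −0.75 × (-0.777688) = 0.583266 substitutions/site.

0.583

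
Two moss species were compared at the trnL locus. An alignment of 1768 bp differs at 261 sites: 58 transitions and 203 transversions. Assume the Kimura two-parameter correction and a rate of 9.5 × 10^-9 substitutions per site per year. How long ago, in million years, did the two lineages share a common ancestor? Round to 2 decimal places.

P = 58/1768 ≈ 0.032805 and Q = 203/1768 ≈ 0.114819.
Under the Kimura two-parameter model, d = −½ ln(1 − 2P − Q) − ¼ ln(1 − 2Q).
1 − 2P − Q = 0.819571, giving −½ ln(0.819571) = 0.099487.
1 − 2Q = 0.770362, giving −¼ ln(0.770362) = 0.065224.
d = 0.099487 + 0.065224 = 0.164711.
Under a molecular clock d = 2μt, so t = d/(2μ) = 0.164711 / (2 × 9.5 × 10^-9) = 8.67 million years.

8.67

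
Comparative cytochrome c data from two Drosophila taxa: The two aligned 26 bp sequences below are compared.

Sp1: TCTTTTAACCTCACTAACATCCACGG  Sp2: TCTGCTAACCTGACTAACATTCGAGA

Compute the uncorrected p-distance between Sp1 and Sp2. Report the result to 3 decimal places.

The sequences differ at 7 of 26 positions (sites 4, 5, 12, 21, 23, 24, 26).
p = 7/26 = 0.269230… ≈ 0.269 (to 3 d.p.).

0.269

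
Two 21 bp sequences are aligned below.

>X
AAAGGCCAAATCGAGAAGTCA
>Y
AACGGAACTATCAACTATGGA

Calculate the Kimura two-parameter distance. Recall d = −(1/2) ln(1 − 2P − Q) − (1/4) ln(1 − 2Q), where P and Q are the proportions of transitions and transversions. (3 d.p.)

1.185

Of 21 sites, 1 differences are transitions and 10 are transversions, so P = 1/21 ≈ 0.047619 and Q = 10/21 ≈ 0.47619.
Under the Kimura two-parameter model, d = −½ ln(1 − 2P − Q) − ¼ ln(1 − 2Q).
1 − 2P − Q = 0.428572, giving −½ ln(0.428572) = 0.423648.
1 − 2Q = 0.04762, giving −¼ ln(0.04762) = 0.761126.
d = 0.423648 + 0.761126 = 1.184774.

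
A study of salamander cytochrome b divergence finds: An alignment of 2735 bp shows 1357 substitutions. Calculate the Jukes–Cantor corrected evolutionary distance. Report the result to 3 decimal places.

0.813

p = 1357/2735 ≈ 0.496161.
d = −(3/4) ln(1 − 4p/3) = −0.75 ln(1 − 0.661548) = −0.75 ln(0.338452)
  = −0.75 × (-1.083373) = 0.812530 substitutions/site.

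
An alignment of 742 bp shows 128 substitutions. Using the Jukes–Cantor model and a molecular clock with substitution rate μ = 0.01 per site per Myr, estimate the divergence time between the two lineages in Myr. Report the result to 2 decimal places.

9.80

p = 128/742 ≈ 0.172507.
d = −(3/4) ln(1 − 4p/3) = −0.75 ln(1 − 0.230009) = −0.75 ln(0.769991)
  = −0.75 × (-0.261376) = 0.196032 substitutions/site.
Under a molecular clock d = 2μt, so t = d/(2μ) = 0.196032 / (2 × 0.01) = 9.80 Myr.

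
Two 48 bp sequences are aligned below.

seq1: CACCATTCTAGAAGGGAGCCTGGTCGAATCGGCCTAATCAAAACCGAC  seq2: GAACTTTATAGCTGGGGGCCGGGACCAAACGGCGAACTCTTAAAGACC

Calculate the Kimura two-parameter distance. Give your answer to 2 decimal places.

0.65

Of 48 sites, 2 differences are transitions and 18 are transversions, so P = 2/48 ≈ 0.041667 and Q = 18/48 = 0.375.
Under the Kimura two-parameter model, d = −½ ln(1 − 2P − Q) − ¼ ln(1 − 2Q).
1 − 2P − Q = 0.541666, giving −½ ln(0.541666) = 0.306553.
1 − 2Q = 0.25, giving −¼ ln(0.25) = 0.346574.
d = 0.306553 + 0.346574 = 0.653127.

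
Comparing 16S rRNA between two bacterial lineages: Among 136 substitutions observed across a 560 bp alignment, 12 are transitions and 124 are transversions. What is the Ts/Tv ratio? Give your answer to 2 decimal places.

0.10

R = 12/124 = 0.096774… ≈ 0.10 (to 2 d.p.).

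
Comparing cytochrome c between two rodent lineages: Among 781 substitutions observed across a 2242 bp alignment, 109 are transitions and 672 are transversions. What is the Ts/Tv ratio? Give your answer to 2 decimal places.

R = 109/672 = 0.162202… ≈ 0.16 (to 2 d.p.).

0.16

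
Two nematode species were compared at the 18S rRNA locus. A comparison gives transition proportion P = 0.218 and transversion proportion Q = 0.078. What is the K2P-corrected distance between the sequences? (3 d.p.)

0.403

Under the Kimura two-parameter model, d = −½ ln(1 − 2P − Q) − ¼ ln(1 − 2Q).
1 − 2P − Q = 0.486, giving −½ ln(0.486) = 0.360773.
1 − 2Q = 0.844, giving −¼ ln(0.844) = 0.042401.
d = 0.360773 + 0.042401 = 0.403174.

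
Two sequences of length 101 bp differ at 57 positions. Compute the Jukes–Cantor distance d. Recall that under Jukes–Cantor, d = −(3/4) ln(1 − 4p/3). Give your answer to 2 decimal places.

1.05

p = 57/101 ≈ 0.564356.
d = −(3/4) ln(1 − 4p/3) = −0.75 ln(1 − 0.752475) = −0.75 ln(0.247525)
  = −0.75 × (-1.396244) = 1.047183 substitutions/site.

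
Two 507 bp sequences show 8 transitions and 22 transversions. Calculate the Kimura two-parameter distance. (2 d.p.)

0.06

P = 8/507 ≈ 0.015779 and Q = 22/507 ≈ 0.043393.
Under the Kimura two-parameter model, d = −½ ln(1 − 2P − Q) − ¼ ln(1 − 2Q).
1 − 2P − Q = 0.925049, giving −½ ln(0.925049) = 0.038954.
1 − 2Q = 0.913214, giving −¼ ln(0.913214) = 0.022696.
d = 0.038954 + 0.022696 = 0.061650.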